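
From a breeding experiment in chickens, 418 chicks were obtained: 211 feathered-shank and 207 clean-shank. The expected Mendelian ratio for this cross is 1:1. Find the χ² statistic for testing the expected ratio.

0.038

Under the 1:1 hypothesis (Σ ratio = 2, N = 418):
  feathered-shank: 418 × 1/2 = 209
  clean-shank: 418 × 1/2 = 209
χ² = Σ (O − E)² / E
  feathered-shank: (211 − 209)² / 209 = 0.0191
  clean-shank: (207 − 209)² / 209 = 0.0191
χ² = 0.0191 + 0.0191 = 0.0382 ≈ 0.038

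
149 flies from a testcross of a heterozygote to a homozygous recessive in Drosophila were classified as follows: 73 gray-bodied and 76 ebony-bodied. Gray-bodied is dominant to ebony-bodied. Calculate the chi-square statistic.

0.060

A testcross of a heterozygote (Aa × aa) gives a 1:1 phenotypic ratio.
The 1:1 ratio has 2 parts, so with N = 149 the expected counts are:
  gray-bodied: 149 × 1/2 = 74.5
  ebony-bodied: 149 × 1/2 = 74.5
χ² = Σ (O − E)² / E
  gray-bodied: (73 − 74.5)² / 74.5 = 0.0302
  ebony-bodied: (76 − 74.5)² / 74.5 = 0.0302
χ² = 0.0302 + 0.0302 = 0.0604 ≈ 0.060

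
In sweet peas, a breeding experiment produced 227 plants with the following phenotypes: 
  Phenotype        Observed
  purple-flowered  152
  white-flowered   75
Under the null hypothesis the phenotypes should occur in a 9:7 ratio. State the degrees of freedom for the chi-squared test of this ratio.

A goodness-of-fit test with 2 phenotype classes has df = 2 − 1 = 1.

1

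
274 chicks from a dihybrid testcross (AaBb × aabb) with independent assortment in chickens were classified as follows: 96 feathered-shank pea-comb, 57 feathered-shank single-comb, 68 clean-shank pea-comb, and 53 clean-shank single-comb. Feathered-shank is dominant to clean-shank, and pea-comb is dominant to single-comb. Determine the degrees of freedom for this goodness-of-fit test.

A dihybrid testcross with independent assortment gives a 1:1:1:1 ratio.
A goodness-of-fit test with 4 phenotype classes has df = 4 − 1 = 3.

3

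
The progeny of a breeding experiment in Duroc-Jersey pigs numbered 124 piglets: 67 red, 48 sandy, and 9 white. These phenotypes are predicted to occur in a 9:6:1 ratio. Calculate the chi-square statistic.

The 9:6:1 ratio has 16 parts, so with N = 124 the expected counts are:
  red: 124 × 9/16 = 69.75
  sandy: 124 × 6/16 = 46.5
  white: 124 × 1/16 = 7.75
χ² = Σ (O − E)² / E
  red: (67 − 69.75)² / 69.75 = 0.1084
  sandy: (48 − 46.5)² / 46.5 = 0.0484
  white: (9 − 7.75)² / 7.75 = 0.2016
χ² = 0.1084 + 0.0484 + 0.2016 = 0.3584 ≈ 0.358

0.358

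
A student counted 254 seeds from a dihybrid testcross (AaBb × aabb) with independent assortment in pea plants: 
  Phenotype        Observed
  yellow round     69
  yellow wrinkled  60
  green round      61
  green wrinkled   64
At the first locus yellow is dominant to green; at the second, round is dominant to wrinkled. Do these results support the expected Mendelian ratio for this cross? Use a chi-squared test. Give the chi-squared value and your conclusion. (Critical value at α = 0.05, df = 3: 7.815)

0.772; consistent

A dihybrid testcross with independent assortment gives a 1:1:1:1 ratio.
Under the 1:1:1:1 hypothesis (Σ ratio = 4, N = 254):
  yellow round: 254 × 1/4 = 63.5
  yellow wrinkled: 254 × 1/4 = 63.5
  green round: 254 × 1/4 = 63.5
  green wrinkled: 254 × 1/4 = 63.5
χ² = Σ (O − E)² / E
  yellow round: (69 − 63.5)² / 63.5 = 0.4764
  yellow wrinkled: (60 − 63.5)² / 63.5 = 0.1929
  green round: (61 − 63.5)² / 63.5 = 0.0984
  green wrinkled: (64 − 63.5)² / 63.5 = 0.0039
χ² = 0.4764 + 0.1929 + 0.0984 + 0.0039 = 0.7716 ≈ 0.772
Degrees of freedom = 4 − 1 = 3; critical value at α = 0.05 is 7.815.
Since 0.772 < 7.815, we fail to reject the null hypothesis — the data are consistent with the 1:1:1:1 ratio.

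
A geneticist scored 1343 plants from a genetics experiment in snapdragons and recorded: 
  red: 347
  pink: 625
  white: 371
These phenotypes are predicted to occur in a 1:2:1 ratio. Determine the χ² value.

7.298

Total ratio parts = 4. Expected numbers out of 1343:
  red: 1343 × 1/4 = 335.75
  pink: 1343 × 2/4 = 671.5
  white: 1343 × 1/4 = 335.75
χ² = Σ (O − E)² / E
  red: (347 − 335.75)² / 335.75 = 0.3770
  pink: (625 − 671.5)² / 671.5 = 3.2200
  white: (371 − 335.75)² / 335.75 = 3.7009
χ² = 0.3770 + 3.2200 + 3.7009 = 7.2979 ≈ 7.298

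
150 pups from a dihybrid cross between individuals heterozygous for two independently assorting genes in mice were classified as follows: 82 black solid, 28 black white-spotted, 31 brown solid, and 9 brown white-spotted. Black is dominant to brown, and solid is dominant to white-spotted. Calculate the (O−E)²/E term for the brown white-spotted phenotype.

0.015

A dihybrid F₂ with independent assortment and complete dominance at both loci gives a 9:3:3:1 phenotypic ratio.
Expected counts for N = 150 under a 9:3:3:1 ratio (total parts = 16):
  black solid: 150 × 9/16 = 84.375
  black white-spotted: 150 × 3/16 = 28.125
  brown solid: 150 × 3/16 = 28.125
  brown white-spotted: 150 × 1/16 = 9.375
Contribution of brown white-spotted: (9 − 9.375)² / 9.375 = 0.0150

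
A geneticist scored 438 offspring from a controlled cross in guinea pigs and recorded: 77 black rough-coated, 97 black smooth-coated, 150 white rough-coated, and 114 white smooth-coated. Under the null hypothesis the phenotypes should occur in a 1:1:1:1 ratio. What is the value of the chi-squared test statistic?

Expected counts for N = 438 under a 1:1:1:1 ratio (total parts = 4):
  black rough-coated: 438 × 1/4 = 109.5
  black smooth-coated: 438 × 1/4 = 109.5
  white rough-coated: 438 × 1/4 = 109.5
  white smooth-coated: 438 × 1/4 = 109.5
χ² = Σ (O − E)² / E
  black rough-coated: (77 − 109.5)² / 109.5 = 9.6461
  black smooth-coated: (97 − 109.5)² / 109.5 = 1.4269
  white rough-coated: (150 − 109.5)² / 109.5 = 14.9795
  white smooth-coated: (114 − 109.5)² / 109.5 = 0.1849
χ² = 9.6461 + 1.4269 + 14.9795 + 0.1849 = 26.2374 ≈ 26.237

26.237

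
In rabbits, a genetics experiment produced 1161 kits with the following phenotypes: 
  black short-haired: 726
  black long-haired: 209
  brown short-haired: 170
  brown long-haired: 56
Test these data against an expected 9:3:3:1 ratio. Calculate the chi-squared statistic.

22.720

The 9:3:3:1 ratio has 16 parts, so with N = 1161 the expected counts are:
  black short-haired: 1161 × 9/16 = 653.0625
  black long-haired: 1161 × 3/16 = 217.6875
  brown short-haired: 1161 × 3/16 = 217.6875
  brown long-haired: 1161 × 1/16 = 72.5625
χ² = Σ (O − E)² / E
  black short-haired: (726 − 653.0625)² / 653.0625 = 8.1460
  black long-haired: (209 − 217.6875)² / 217.6875 = 0.3467
  brown short-haired: (170 − 217.6875)² / 217.6875 = 10.4466
  brown long-haired: (56 − 72.5625)² / 72.5625 = 3.7804
χ² = 8.1460 + 0.3467 + 10.4466 + 3.7804 = 22.7197 ≈ 22.720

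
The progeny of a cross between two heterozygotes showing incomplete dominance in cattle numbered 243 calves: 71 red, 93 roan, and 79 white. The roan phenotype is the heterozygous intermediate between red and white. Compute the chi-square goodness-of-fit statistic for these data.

With incomplete dominance, a heterozygote × heterozygote cross gives a 1:2:1 phenotypic ratio.
The 1:2:1 ratio has 4 parts, so with N = 243 the expected counts are:
  red: 243 × 1/4 = 60.75
  roan: 243 × 2/4 = 121.5
  white: 243 × 1/4 = 60.75
χ² = Σ (O − E)² / E
  red: (71 − 60.75)² / 60.75 = 1.7294
  roan: (93 − 121.5)² / 121.5 = 6.6852
  white: (79 − 60.75)² / 60.75 = 5.4825
χ² = 1.7294 + 6.6852 + 5.4825 = 13.8971 ≈ 13.897

13.897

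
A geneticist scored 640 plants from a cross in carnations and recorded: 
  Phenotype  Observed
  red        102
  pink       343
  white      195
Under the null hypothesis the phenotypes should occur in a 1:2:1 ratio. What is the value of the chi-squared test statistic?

Under the 1:2:1 hypothesis (Σ ratio = 4, N = 640):
  red: 640 × 1/4 = 160
  pink: 640 × 2/4 = 320
  white: 640 × 1/4 = 160
χ² = Σ (O − E)² / E
  red: (102 − 160)² / 160 = 21.0250
  pink: (343 − 320)² / 320 = 1.6531
  white: (195 − 160)² / 160 = 7.6562
χ² = 21.0250 + 1.6531 + 7.6562 = 30.3343 ≈ 30.334

30.334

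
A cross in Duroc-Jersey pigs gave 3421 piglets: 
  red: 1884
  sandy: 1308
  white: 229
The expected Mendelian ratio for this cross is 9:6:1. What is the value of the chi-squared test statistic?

2.415

Under the 9:6:1 hypothesis (Σ ratio = 16, N = 3421):
  red: 3421 × 9/16 = 1924.3125
  sandy: 3421 × 6/16 = 1282.875
  white: 3421 × 1/16 = 213.8125
χ² = Σ (O − E)² / E
  red: (1884 − 1924.3125)² / 1924.3125 = 0.8445
  sandy: (1308 − 1282.875)² / 1282.875 = 0.4921
  white: (229 − 213.8125)² / 213.8125 = 1.0788
χ² = 0.8445 + 0.4921 + 1.0788 = 2.4154 ≈ 2.415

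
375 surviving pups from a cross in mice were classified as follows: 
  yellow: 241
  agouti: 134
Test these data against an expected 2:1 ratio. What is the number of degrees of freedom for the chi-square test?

1

A goodness-of-fit test with 2 phenotype classes has df = 2 − 1 = 1.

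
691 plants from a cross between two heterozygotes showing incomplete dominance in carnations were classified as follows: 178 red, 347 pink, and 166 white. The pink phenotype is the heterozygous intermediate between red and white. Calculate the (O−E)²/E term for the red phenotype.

0.160

With incomplete dominance, a heterozygote × heterozygote cross gives a 1:2:1 phenotypic ratio.
Under the 1:2:1 hypothesis (Σ ratio = 4, N = 691):
  red: 691 × 1/4 = 172.75
  pink: 691 × 2/4 = 345.5
  white: 691 × 1/4 = 172.75
Contribution of red: (178 − 172.75)² / 172.75 = 0.1596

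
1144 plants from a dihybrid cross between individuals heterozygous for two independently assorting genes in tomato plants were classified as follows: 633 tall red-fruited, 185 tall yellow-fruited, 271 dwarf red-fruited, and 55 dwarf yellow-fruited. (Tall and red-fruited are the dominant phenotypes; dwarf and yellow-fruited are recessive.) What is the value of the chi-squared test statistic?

22.918

A dihybrid F₂ with independent assortment and complete dominance at both loci gives a 9:3:3:1 phenotypic ratio.
The 9:3:3:1 ratio has 16 parts, so with N = 1144 the expected counts are:
  tall red-fruited: 1144 × 9/16 = 643.5
  tall yellow-fruited: 1144 × 3/16 = 214.5
  dwarf red-fruited: 1144 × 3/16 = 214.5
  dwarf yellow-fruited: 1144 × 1/16 = 71.5
χ² = Σ (O − E)² / E
  tall red-fruited: (633 − 643.5)² / 643.5 = 0.1713
  tall yellow-fruited: (185 − 214.5)² / 214.5 = 4.0571
  dwarf red-fruited: (271 − 214.5)² / 214.5 = 14.8823
  dwarf yellow-fruited: (55 − 71.5)² / 71.5 = 3.8077
χ² = 0.1713 + 4.0571 + 14.8823 + 3.8077 = 22.9184 ≈ 22.918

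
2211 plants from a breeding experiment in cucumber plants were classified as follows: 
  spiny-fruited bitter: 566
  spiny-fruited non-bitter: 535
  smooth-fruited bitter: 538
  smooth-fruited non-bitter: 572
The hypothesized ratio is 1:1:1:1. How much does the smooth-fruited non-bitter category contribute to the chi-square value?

Expected counts for N = 2211 under a 1:1:1:1 ratio (total parts = 4):
  spiny-fruited bitter: 2211 × 1/4 = 552.75
  spiny-fruited non-bitter: 2211 × 1/4 = 552.75
  smooth-fruited bitter: 2211 × 1/4 = 552.75
  smooth-fruited non-bitter: 2211 × 1/4 = 552.75
Contribution of smooth-fruited non-bitter: (572 − 552.75)² / 552.75 = 0.6704

0.670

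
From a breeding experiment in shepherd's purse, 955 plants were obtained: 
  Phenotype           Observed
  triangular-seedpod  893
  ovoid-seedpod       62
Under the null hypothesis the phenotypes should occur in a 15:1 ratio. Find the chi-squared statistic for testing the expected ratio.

Under the 15:1 hypothesis (Σ ratio = 16, N = 955):
  triangular-seedpod: 955 × 15/16 = 895.3125
  ovoid-seedpod: 955 × 1/16 = 59.6875
χ² = Σ (O − E)² / E
  triangular-seedpod: (893 − 895.3125)² / 895.3125 = 0.0060
  ovoid-seedpod: (62 − 59.6875)² / 59.6875 = 0.0896
χ² = 0.0060 + 0.0896 = 0.0956 ≈ 0.096

0.096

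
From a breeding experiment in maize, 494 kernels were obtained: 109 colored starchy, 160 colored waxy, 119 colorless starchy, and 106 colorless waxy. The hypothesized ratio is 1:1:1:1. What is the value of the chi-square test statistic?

15.134

Total ratio parts = 4. Expected numbers out of 494:
  colored starchy: 494 × 1/4 = 123.5
  colored waxy: 494 × 1/4 = 123.5
  colorless starchy: 494 × 1/4 = 123.5
  colorless waxy: 494 × 1/4 = 123.5
χ² = Σ (O − E)² / E
  colored starchy: (109 − 123.5)² / 123.5 = 1.7024
  colored waxy: (160 − 123.5)² / 123.5 = 10.7874
  colorless starchy: (119 − 123.5)² / 123.5 = 0.1640
  colorless waxy: (106 − 123.5)² / 123.5 = 2.4798
χ² = 1.7024 + 10.7874 + 0.1640 + 2.4798 = 15.1336 ≈ 15.134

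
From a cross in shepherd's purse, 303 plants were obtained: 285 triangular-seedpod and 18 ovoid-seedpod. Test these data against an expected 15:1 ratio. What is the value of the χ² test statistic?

0.050

Expected counts for N = 303 under a 15:1 ratio (total parts = 16):
  triangular-seedpod: 303 × 15/16 = 284.0625
  ovoid-seedpod: 303 × 1/16 = 18.9375
χ² = Σ (O − E)² / E
  triangular-seedpod: (285 − 284.0625)² / 284.0625 = 0.0031
  ovoid-seedpod: (18 − 18.9375)² / 18.9375 = 0.0464
χ² = 0.0031 + 0.0464 = 0.0495 ≈ 0.050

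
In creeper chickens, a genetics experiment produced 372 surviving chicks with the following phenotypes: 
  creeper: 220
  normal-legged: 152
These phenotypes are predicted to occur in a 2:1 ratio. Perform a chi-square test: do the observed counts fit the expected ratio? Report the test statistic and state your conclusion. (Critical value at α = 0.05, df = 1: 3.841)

9.484; not consistent

Expected counts for N = 372 under a 2:1 ratio (total parts = 3):
  creeper: 372 × 2/3 = 248
  normal-legged: 372 × 1/3 = 124
χ² = Σ (O − E)² / E
  creeper: (220 − 248)² / 248 = 3.1613
  normal-legged: (152 − 124)² / 124 = 6.3226
χ² = 3.1613 + 6.3226 = 9.4839 ≈ 9.484
Degrees of freedom = 2 − 1 = 1; critical value at α = 0.05 is 3.841.
Since 9.484 > 3.841, we reject the null hypothesis — the data do not fit the 2:1 ratio.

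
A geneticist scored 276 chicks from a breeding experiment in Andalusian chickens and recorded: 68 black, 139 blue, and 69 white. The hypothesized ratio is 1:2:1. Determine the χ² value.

Under the 1:2:1 hypothesis (Σ ratio = 4, N = 276):
  black: 276 × 1/4 = 69
  blue: 276 × 2/4 = 138
  white: 276 × 1/4 = 69
χ² = Σ (O − E)² / E
  black: (68 − 69)² / 69 = 0.0145
  blue: (139 − 138)² / 138 = 0.0072
  white: (69 − 69)² / 69 = 0.0000
χ² = 0.0145 + 0.0072 + 0.0000 = 0.0217 ≈ 0.022

0.022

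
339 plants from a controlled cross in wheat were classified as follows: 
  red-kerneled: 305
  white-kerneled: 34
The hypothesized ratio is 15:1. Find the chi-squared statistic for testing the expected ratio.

8.265

The 15:1 ratio has 16 parts, so with N = 339 the expected counts are:
  red-kerneled: 339 × 15/16 = 317.8125
  white-kerneled: 339 × 1/16 = 21.1875
χ² = Σ (O − E)² / E
  red-kerneled: (305 − 317.8125)² / 317.8125 = 0.5165
  white-kerneled: (34 − 21.1875)² / 21.1875 = 7.7480
χ² = 0.5165 + 7.7480 = 8.2645 ≈ 8.265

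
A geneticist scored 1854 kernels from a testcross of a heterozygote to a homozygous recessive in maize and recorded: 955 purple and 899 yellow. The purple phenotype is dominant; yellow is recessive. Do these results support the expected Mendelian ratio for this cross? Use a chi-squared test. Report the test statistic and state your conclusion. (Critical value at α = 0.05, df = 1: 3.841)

A testcross of a heterozygote (Aa × aa) gives a 1:1 phenotypic ratio.
The 1:1 ratio has 2 parts, so with N = 1854 the expected counts are:
  purple: 1854 × 1/2 = 927
  yellow: 1854 × 1/2 = 927
χ² = Σ (O − E)² / E
  purple: (955 − 927)² / 927 = 0.8457
  yellow: (899 − 927)² / 927 = 0.8457
χ² = 0.8457 + 0.8457 = 1.6914 ≈ 1.691
Degrees of freedom = 2 − 1 = 1; critical value at α = 0.05 is 3.841.
Since 1.691 < 3.841, we fail to reject the null hypothesis — the data are consistent with the 1:1 ratio.

1.691; consistent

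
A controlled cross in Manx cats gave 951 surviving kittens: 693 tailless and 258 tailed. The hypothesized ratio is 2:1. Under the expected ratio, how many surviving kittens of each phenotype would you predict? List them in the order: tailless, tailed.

634, 317

Expected counts for N = 951 under a 2:1 ratio (total parts = 3):
  tailless: 951 × 2/3 = 634
  tailed: 951 × 1/3 = 317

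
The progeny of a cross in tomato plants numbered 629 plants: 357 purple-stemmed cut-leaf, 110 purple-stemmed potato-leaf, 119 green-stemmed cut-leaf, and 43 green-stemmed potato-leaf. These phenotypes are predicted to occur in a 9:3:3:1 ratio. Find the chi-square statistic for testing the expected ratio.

Total ratio parts = 16. Expected numbers out of 629:
  purple-stemmed cut-leaf: 629 × 9/16 = 353.8125
  purple-stemmed potato-leaf: 629 × 3/16 = 117.9375
  green-stemmed cut-leaf: 629 × 3/16 = 117.9375
  green-stemmed potato-leaf: 629 × 1/16 = 39.3125
χ² = Σ (O − E)² / E
  purple-stemmed cut-leaf: (357 − 353.8125)² / 353.8125 = 0.0287
  purple-stemmed potato-leaf: (110 − 117.9375)² / 117.9375 = 0.5342
  green-stemmed cut-leaf: (119 − 117.9375)² / 117.9375 = 0.0096
  green-stemmed potato-leaf: (43 − 39.3125)² / 39.3125 = 0.3459
χ² = 0.0287 + 0.5342 + 0.0096 + 0.3459 = 0.9184 ≈ 0.918

0.918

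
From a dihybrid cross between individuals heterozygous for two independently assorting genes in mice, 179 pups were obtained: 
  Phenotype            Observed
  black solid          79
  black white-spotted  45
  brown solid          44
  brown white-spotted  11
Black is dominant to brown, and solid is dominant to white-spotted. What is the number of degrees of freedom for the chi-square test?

3

A dihybrid F₂ with independent assortment and complete dominance at both loci gives a 9:3:3:1 phenotypic ratio.
A goodness-of-fit test with 4 phenotype classes has df = 4 − 1 = 3.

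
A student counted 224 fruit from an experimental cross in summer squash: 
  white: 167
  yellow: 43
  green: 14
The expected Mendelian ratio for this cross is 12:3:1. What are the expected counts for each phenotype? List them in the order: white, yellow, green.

Total ratio parts = 16. Expected numbers out of 224:
  white: 224 × 12/16 = 168
  yellow: 224 × 3/16 = 42
  green: 224 × 1/16 = 14

168, 42, 14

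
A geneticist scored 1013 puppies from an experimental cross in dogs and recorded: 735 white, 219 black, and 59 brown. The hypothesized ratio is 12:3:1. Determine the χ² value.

5.547

The 12:3:1 ratio has 16 parts, so with N = 1013 the expected counts are:
  white: 1013 × 12/16 = 759.75
  black: 1013 × 3/16 = 189.9375
  brown: 1013 × 1/16 = 63.3125
χ² = Σ (O − E)² / E
  white: (735 − 759.75)² / 759.75 = 0.8063
  black: (219 − 189.9375)² / 189.9375 = 4.4469
  brown: (59 − 63.3125)² / 63.3125 = 0.2937
χ² = 0.8063 + 4.4469 + 0.2937 = 5.5469 ≈ 5.547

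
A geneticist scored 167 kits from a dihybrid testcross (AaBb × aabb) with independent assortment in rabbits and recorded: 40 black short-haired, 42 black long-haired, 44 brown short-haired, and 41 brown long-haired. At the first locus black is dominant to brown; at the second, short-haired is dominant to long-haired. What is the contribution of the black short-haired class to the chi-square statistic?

A dihybrid testcross with independent assortment gives a 1:1:1:1 ratio.
Expected counts for N = 167 under a 1:1:1:1 ratio (total parts = 4):
  black short-haired: 167 × 1/4 = 41.75
  black long-haired: 167 × 1/4 = 41.75
  brown short-haired: 167 × 1/4 = 41.75
  brown long-haired: 167 × 1/4 = 41.75
Contribution of black short-haired: (40 − 41.75)² / 41.75 = 0.0734

0.073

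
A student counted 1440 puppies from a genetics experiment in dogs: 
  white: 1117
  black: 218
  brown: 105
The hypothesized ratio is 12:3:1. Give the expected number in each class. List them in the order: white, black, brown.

Total ratio parts = 16. Expected numbers out of 1440:
  white: 1440 × 12/16 = 1080
  black: 1440 × 3/16 = 270
  brown: 1440 × 1/16 = 90

1080, 270, 90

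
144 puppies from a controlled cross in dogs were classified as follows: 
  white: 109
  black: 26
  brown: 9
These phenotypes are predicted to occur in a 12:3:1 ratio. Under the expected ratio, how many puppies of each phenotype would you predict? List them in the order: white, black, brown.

108, 27, 9

The 12:3:1 ratio has 16 parts, so with N = 144 the expected counts are:
  white: 144 × 12/16 = 108
  black: 144 × 3/16 = 27
  brown: 144 × 1/16 = 9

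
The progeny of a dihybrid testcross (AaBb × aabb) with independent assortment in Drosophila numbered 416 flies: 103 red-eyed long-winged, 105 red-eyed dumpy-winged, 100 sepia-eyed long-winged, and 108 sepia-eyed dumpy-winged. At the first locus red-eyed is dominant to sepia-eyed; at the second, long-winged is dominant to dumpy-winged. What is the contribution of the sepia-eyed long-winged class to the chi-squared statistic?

0.154

A dihybrid testcross with independent assortment gives a 1:1:1:1 ratio.
Expected counts for N = 416 under a 1:1:1:1 ratio (total parts = 4):
  red-eyed long-winged: 416 × 1/4 = 104
  red-eyed dumpy-winged: 416 × 1/4 = 104
  sepia-eyed long-winged: 416 × 1/4 = 104
  sepia-eyed dumpy-winged: 416 × 1/4 = 104
Contribution of sepia-eyed long-winged: (100 − 104)² / 104 = 0.1538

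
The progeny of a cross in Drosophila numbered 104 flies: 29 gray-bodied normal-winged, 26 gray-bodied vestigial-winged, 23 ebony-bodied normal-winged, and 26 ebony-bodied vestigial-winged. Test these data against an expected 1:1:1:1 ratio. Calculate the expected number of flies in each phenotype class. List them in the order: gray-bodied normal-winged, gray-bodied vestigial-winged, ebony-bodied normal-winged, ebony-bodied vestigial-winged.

Under the 1:1:1:1 hypothesis (Σ ratio = 4, N = 104):
  gray-bodied normal-winged: 104 × 1/4 = 26
  gray-bodied vestigial-winged: 104 × 1/4 = 26
  ebony-bodied normal-winged: 104 × 1/4 = 26
  ebony-bodied vestigial-winged: 104 × 1/4 = 26

26, 26, 26, 26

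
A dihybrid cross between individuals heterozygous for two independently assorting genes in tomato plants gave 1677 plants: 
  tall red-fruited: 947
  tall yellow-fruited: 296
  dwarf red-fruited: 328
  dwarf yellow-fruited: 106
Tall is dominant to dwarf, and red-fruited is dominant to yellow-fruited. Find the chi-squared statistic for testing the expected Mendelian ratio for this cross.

A dihybrid F₂ with independent assortment and complete dominance at both loci gives a 9:3:3:1 phenotypic ratio.
Expected counts for N = 1677 under a 9:3:3:1 ratio (total parts = 16):
  tall red-fruited: 1677 × 9/16 = 943.3125
  tall yellow-fruited: 1677 × 3/16 = 314.4375
  dwarf red-fruited: 1677 × 3/16 = 314.4375
  dwarf yellow-fruited: 1677 × 1/16 = 104.8125
χ² = Σ (O − E)² / E
  tall red-fruited: (947 − 943.3125)² / 943.3125 = 0.0144
  tall yellow-fruited: (296 − 314.4375)² / 314.4375 = 1.0811
  dwarf red-fruited: (328 − 314.4375)² / 314.4375 = 0.5850
  dwarf yellow-fruited: (106 − 104.8125)² / 104.8125 = 0.0135
χ² = 0.0144 + 1.0811 + 0.5850 + 0.0135 = 1.694

1.694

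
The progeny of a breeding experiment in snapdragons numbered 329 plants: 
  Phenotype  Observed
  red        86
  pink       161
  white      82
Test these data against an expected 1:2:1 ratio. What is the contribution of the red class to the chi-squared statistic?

0.171

Total ratio parts = 4. Expected numbers out of 329:
  red: 329 × 1/4 = 82.25
  pink: 329 × 2/4 = 164.5
  white: 329 × 1/4 = 82.25
Contribution of red: (86 − 82.25)² / 82.25 = 0.1710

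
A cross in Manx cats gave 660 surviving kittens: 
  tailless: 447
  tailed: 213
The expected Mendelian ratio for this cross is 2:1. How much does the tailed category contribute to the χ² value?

Under the 2:1 hypothesis (Σ ratio = 3, N = 660):
  tailless: 660 × 2/3 = 440
  tailed: 660 × 1/3 = 220
Contribution of tailed: (213 − 220)² / 220 = 0.2227

0.223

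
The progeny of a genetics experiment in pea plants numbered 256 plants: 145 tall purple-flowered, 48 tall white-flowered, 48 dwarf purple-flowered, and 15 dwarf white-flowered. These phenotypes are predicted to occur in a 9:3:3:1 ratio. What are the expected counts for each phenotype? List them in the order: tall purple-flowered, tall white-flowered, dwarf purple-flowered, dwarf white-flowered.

144, 48, 48, 16

Total ratio parts = 16. Expected numbers out of 256:
  tall purple-flowered: 256 × 9/16 = 144
  tall white-flowered: 256 × 3/16 = 48
  dwarf purple-flowered: 256 × 3/16 = 48
  dwarf white-flowered: 256 × 1/16 = 16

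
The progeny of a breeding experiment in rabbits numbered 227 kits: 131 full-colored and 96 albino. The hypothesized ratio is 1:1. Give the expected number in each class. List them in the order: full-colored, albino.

Under the 1:1 hypothesis (Σ ratio = 2, N = 227):
  full-colored: 227 × 1/2 = 113.5
  albino: 227 × 1/2 = 113.5

113.5, 113.5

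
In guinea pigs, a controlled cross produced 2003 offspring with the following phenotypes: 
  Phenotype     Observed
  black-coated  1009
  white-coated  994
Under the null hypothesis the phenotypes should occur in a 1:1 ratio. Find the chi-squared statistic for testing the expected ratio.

0.112

Under the 1:1 hypothesis (Σ ratio = 2, N = 2003):
  black-coated: 2003 × 1/2 = 1001.5
  white-coated: 2003 × 1/2 = 1001.5
χ² = Σ (O − E)² / E
  black-coated: (1009 − 1001.5)² / 1001.5 = 0.0562
  white-coated: (994 − 1001.5)² / 1001.5 = 0.0562
χ² = 0.0562 + 0.0562 = 0.1124 ≈ 0.112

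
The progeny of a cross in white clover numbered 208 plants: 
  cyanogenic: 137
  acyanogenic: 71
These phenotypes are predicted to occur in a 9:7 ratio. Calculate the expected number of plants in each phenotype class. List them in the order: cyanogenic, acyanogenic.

Expected counts for N = 208 under a 9:7 ratio (total parts = 16):
  cyanogenic: 208 × 9/16 = 117
  acyanogenic: 208 × 7/16 = 91

117, 91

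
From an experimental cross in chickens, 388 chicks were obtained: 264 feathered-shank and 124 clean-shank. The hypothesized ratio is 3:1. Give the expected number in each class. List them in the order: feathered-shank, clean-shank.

The 3:1 ratio has 4 parts, so with N = 388 the expected counts are:
  feathered-shank: 388 × 3/4 = 291
  clean-shank: 388 × 1/4 = 97

291, 97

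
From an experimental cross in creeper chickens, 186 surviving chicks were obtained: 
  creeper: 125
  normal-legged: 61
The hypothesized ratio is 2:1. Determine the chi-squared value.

0.024

Under the 2:1 hypothesis (Σ ratio = 3, N = 186):
  creeper: 186 × 2/3 = 124
  normal-legged: 186 × 1/3 = 62
χ² = Σ (O − E)² / E
  creeper: (125 − 124)² / 124 = 0.0081
  normal-legged: (61 − 62)² / 62 = 0.0161
χ² = 0.0081 + 0.0161 = 0.0242 ≈ 0.024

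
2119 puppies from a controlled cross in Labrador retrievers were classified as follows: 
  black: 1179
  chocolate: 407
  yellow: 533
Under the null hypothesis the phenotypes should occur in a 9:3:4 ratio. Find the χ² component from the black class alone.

0.140

Under the 9:3:4 hypothesis (Σ ratio = 16, N = 2119):
  black: 2119 × 9/16 = 1191.9375
  chocolate: 2119 × 3/16 = 397.3125
  yellow: 2119 × 4/16 = 529.75
Contribution of black: (1179 − 1191.9375)² / 1191.9375 = 0.1404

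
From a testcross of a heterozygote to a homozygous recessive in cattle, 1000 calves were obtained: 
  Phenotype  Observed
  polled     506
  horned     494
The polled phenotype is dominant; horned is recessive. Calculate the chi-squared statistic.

A testcross of a heterozygote (Aa × aa) gives a 1:1 phenotypic ratio.
The 1:1 ratio has 2 parts, so with N = 1000 the expected counts are:
  polled: 1000 × 1/2 = 500
  horned: 1000 × 1/2 = 500
χ² = Σ (O − E)² / E
  polled: (506 − 500)² / 500 = 0.0720
  horned: (494 − 500)² / 500 = 0.0720
χ² = 0.0720 + 0.0720 = 0.144

0.144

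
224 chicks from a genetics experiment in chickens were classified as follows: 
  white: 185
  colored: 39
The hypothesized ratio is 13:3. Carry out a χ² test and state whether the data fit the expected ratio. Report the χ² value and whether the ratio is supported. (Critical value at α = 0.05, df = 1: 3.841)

Total ratio parts = 16. Expected numbers out of 224:
  white: 224 × 13/16 = 182
  colored: 224 × 3/16 = 42
χ² = Σ (O − E)² / E
  white: (185 − 182)² / 182 = 0.0495
  colored: (39 − 42)² / 42 = 0.2143
χ² = 0.0495 + 0.2143 = 0.2638 ≈ 0.264
Degrees of freedom = 2 − 1 = 1; critical value at α = 0.05 is 3.841.
Since 0.264 < 3.841, we fail to reject the null hypothesis — the data are consistent with the 13:3 ratio.

0.264; consistent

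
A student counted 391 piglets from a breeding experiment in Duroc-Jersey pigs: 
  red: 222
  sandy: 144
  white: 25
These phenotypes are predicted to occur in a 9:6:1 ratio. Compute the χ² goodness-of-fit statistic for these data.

0.079

The 9:6:1 ratio has 16 parts, so with N = 391 the expected counts are:
  red: 391 × 9/16 = 219.9375
  sandy: 391 × 6/16 = 146.625
  white: 391 × 1/16 = 24.4375
χ² = Σ (O − E)² / E
  red: (222 − 219.9375)² / 219.9375 = 0.0193
  sandy: (144 − 146.625)² / 146.625 = 0.0470
  white: (25 − 24.4375)² / 24.4375 = 0.0129
χ² = 0.0193 + 0.0470 + 0.0129 = 0.0792 ≈ 0.079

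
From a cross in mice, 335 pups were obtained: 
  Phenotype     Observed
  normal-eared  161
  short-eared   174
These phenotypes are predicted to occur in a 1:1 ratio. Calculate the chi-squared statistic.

0.504

Expected counts for N = 335 under a 1:1 ratio (total parts = 2):
  normal-eared: 335 × 1/2 = 167.5
  short-eared: 335 × 1/2 = 167.5
χ² = Σ (O − E)² / E
  normal-eared: (161 − 167.5)² / 167.5 = 0.2522
  short-eared: (174 − 167.5)² / 167.5 = 0.2522
χ² = 0.2522 + 0.2522 = 0.5044 ≈ 0.504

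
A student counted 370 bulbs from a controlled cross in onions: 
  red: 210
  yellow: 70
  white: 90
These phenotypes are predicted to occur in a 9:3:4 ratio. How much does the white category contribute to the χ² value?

0.068

The 9:3:4 ratio has 16 parts, so with N = 370 the expected counts are:
  red: 370 × 9/16 = 208.125
  yellow: 370 × 3/16 = 69.375
  white: 370 × 4/16 = 92.5
Contribution of white: (90 − 92.5)² / 92.5 = 0.0676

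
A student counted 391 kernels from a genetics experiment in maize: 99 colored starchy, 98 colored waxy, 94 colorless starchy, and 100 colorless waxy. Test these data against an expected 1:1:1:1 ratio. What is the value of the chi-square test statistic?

Under the 1:1:1:1 hypothesis (Σ ratio = 4, N = 391):
  colored starchy: 391 × 1/4 = 97.75
  colored waxy: 391 × 1/4 = 97.75
  colorless starchy: 391 × 1/4 = 97.75
  colorless waxy: 391 × 1/4 = 97.75
χ² = Σ (O − E)² / E
  colored starchy: (99 − 97.75)² / 97.75 = 0.0160
  colored waxy: (98 − 97.75)² / 97.75 = 0.0006
  colorless starchy: (94 − 97.75)² / 97.75 = 0.1439
  colorless waxy: (100 − 97.75)² / 97.75 = 0.0518
χ² = 0.0160 + 0.0006 + 0.1439 + 0.0518 = 0.2123 ≈ 0.212

0.212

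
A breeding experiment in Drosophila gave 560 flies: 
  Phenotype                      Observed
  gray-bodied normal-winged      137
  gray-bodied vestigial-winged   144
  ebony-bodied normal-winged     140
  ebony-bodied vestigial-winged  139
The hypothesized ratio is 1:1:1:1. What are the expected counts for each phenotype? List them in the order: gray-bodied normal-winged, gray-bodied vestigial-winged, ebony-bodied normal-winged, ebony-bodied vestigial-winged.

140, 140, 140, 140

Under the 1:1:1:1 hypothesis (Σ ratio = 4, N = 560):
  gray-bodied normal-winged: 560 × 1/4 = 140
  gray-bodied vestigial-winged: 560 × 1/4 = 140
  ebony-bodied normal-winged: 560 × 1/4 = 140
  ebony-bodied vestigial-winged: 560 × 1/4 = 140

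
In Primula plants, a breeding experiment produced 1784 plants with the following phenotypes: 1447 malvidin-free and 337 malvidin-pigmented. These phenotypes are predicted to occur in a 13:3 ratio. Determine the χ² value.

0.023

Expected counts for N = 1784 under a 13:3 ratio (total parts = 16):
  malvidin-free: 1784 × 13/16 = 1449.5
  malvidin-pigmented: 1784 × 3/16 = 334.5
χ² = Σ (O − E)² / E
  malvidin-free: (1447 − 1449.5)² / 1449.5 = 0.0043
  malvidin-pigmented: (337 − 334.5)² / 334.5 = 0.0187
χ² = 0.0043 + 0.0187 = 0.023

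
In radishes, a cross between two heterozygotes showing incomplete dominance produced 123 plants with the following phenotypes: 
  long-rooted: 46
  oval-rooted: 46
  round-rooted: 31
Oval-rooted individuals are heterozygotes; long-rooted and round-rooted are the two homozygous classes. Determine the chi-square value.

With incomplete dominance, a heterozygote × heterozygote cross gives a 1:2:1 phenotypic ratio.
Under the 1:2:1 hypothesis (Σ ratio = 4, N = 123):
  long-rooted: 123 × 1/4 = 30.75
  oval-rooted: 123 × 2/4 = 61.5
  round-rooted: 123 × 1/4 = 30.75
χ² = Σ (O − E)² / E
  long-rooted: (46 − 30.75)² / 30.75 = 7.5630
  oval-rooted: (46 − 61.5)² / 61.5 = 3.9065
  round-rooted: (31 − 30.75)² / 30.75 = 0.0020
χ² = 7.5630 + 3.9065 + 0.0020 = 11.4715 ≈ 11.472

11.472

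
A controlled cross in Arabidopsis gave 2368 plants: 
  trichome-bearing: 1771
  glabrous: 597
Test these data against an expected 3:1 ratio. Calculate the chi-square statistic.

0.056

Under the 3:1 hypothesis (Σ ratio = 4, N = 2368):
  trichome-bearing: 2368 × 3/4 = 1776
  glabrous: 2368 × 1/4 = 592
χ² = Σ (O − E)² / E
  trichome-bearing: (1771 − 1776)² / 1776 = 0.0141
  glabrous: (597 − 592)² / 592 = 0.0422
χ² = 0.0141 + 0.0422 = 0.0563 ≈ 0.056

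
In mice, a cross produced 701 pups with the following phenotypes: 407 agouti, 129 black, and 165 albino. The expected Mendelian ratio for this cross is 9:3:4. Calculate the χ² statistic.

Expected counts for N = 701 under a 9:3:4 ratio (total parts = 16):
  agouti: 701 × 9/16 = 394.3125
  black: 701 × 3/16 = 131.4375
  albino: 701 × 4/16 = 175.25
χ² = Σ (O − E)² / E
  agouti: (407 − 394.3125)² / 394.3125 = 0.4082
  black: (129 − 131.4375)² / 131.4375 = 0.0452
  albino: (165 − 175.25)² / 175.25 = 0.5995
χ² = 0.4082 + 0.0452 + 0.5995 = 1.0529 ≈ 1.053

1.053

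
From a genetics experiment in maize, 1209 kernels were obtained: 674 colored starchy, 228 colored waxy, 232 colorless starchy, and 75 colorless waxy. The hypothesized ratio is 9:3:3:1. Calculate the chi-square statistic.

Total ratio parts = 16. Expected numbers out of 1209:
  colored starchy: 1209 × 9/16 = 680.0625
  colored waxy: 1209 × 3/16 = 226.6875
  colorless starchy: 1209 × 3/16 = 226.6875
  colorless waxy: 1209 × 1/16 = 75.5625
χ² = Σ (O − E)² / E
  colored starchy: (674 − 680.0625)² / 680.0625 = 0.0540
  colored waxy: (228 − 226.6875)² / 226.6875 = 0.0076
  colorless starchy: (232 − 226.6875)² / 226.6875 = 0.1245
  colorless waxy: (75 − 75.5625)² / 75.5625 = 0.0042
χ² = 0.0540 + 0.0076 + 0.1245 + 0.0042 = 0.1903 ≈ 0.190

0.190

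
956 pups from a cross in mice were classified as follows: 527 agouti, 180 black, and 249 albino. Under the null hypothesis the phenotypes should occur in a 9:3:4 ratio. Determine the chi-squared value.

0.636

The 9:3:4 ratio has 16 parts, so with N = 956 the expected counts are:
  agouti: 956 × 9/16 = 537.75
  black: 956 × 3/16 = 179.25
  albino: 956 × 4/16 = 239
χ² = Σ (O − E)² / E
  agouti: (527 − 537.75)² / 537.75 = 0.2149
  black: (180 − 179.25)² / 179.25 = 0.0031
  albino: (249 − 239)² / 239 = 0.4184
χ² = 0.2149 + 0.0031 + 0.4184 = 0.6364 ≈ 0.636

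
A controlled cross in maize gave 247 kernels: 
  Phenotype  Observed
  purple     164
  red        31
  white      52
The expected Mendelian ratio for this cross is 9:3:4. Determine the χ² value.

11.123

Total ratio parts = 16. Expected numbers out of 247:
  purple: 247 × 9/16 = 138.9375
  red: 247 × 3/16 = 46.3125
  white: 247 × 4/16 = 61.75
χ² = Σ (O − E)² / E
  purple: (164 − 138.9375)² / 138.9375 = 4.5209
  red: (31 − 46.3125)² / 46.3125 = 5.0628
  white: (52 − 61.75)² / 61.75 = 1.5395
χ² = 4.5209 + 5.0628 + 1.5395 = 11.1232 ≈ 11.123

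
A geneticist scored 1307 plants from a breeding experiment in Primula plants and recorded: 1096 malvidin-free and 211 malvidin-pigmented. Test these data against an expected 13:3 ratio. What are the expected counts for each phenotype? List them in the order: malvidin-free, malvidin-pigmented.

Expected counts for N = 1307 under a 13:3 ratio (total parts = 16):
  malvidin-free: 1307 × 13/16 = 1061.9375
  malvidin-pigmented: 1307 × 3/16 = 245.0625

1061.9375, 245.0625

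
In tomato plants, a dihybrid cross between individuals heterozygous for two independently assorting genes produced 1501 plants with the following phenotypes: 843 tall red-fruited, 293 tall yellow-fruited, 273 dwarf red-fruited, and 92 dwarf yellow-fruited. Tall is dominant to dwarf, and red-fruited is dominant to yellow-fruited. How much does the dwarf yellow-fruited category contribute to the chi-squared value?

0.035

A dihybrid F₂ with independent assortment and complete dominance at both loci gives a 9:3:3:1 phenotypic ratio.
Expected counts for N = 1501 under a 9:3:3:1 ratio (total parts = 16):
  tall red-fruited: 1501 × 9/16 = 844.3125
  tall yellow-fruited: 1501 × 3/16 = 281.4375
  dwarf red-fruited: 1501 × 3/16 = 281.4375
  dwarf yellow-fruited: 1501 × 1/16 = 93.8125
Contribution of dwarf yellow-fruited: (92 − 93.8125)² / 93.8125 = 0.0350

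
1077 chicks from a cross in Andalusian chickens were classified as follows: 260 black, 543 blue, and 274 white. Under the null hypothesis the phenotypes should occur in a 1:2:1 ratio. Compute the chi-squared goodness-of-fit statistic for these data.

0.439

Expected counts for N = 1077 under a 1:2:1 ratio (total parts = 4):
  black: 1077 × 1/4 = 269.25
  blue: 1077 × 2/4 = 538.5
  white: 1077 × 1/4 = 269.25
χ² = Σ (O − E)² / E
  black: (260 − 269.25)² / 269.25 = 0.3178
  blue: (543 − 538.5)² / 538.5 = 0.0376
  white: (274 − 269.25)² / 269.25 = 0.0838
χ² = 0.3178 + 0.0376 + 0.0838 = 0.4392 ≈ 0.439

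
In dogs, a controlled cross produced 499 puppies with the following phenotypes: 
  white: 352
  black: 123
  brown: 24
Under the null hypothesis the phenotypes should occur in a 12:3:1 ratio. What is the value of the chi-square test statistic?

12.241

Under the 12:3:1 hypothesis (Σ ratio = 16, N = 499):
  white: 499 × 12/16 = 374.25
  black: 499 × 3/16 = 93.5625
  brown: 499 × 1/16 = 31.1875
χ² = Σ (O − E)² / E
  white: (352 − 374.25)² / 374.25 = 1.3228
  black: (123 − 93.5625)² / 93.5625 = 9.2619
  brown: (24 − 31.1875)² / 31.1875 = 1.6564
χ² = 1.3228 + 9.2619 + 1.6564 = 12.2411 ≈ 12.241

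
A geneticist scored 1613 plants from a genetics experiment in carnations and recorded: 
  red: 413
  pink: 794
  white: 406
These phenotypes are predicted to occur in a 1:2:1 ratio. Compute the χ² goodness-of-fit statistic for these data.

The 1:2:1 ratio has 4 parts, so with N = 1613 the expected counts are:
  red: 1613 × 1/4 = 403.25
  pink: 1613 × 2/4 = 806.5
  white: 1613 × 1/4 = 403.25
χ² = Σ (O − E)² / E
  red: (413 − 403.25)² / 403.25 = 0.2357
  pink: (794 − 806.5)² / 806.5 = 0.1937
  white: (406 − 403.25)² / 403.25 = 0.0188
χ² = 0.2357 + 0.1937 + 0.0188 = 0.4482 ≈ 0.448

0.448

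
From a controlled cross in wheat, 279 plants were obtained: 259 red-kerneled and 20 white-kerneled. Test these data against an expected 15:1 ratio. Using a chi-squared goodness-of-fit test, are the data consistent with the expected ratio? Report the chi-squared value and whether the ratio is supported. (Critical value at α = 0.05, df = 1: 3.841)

Under the 15:1 hypothesis (Σ ratio = 16, N = 279):
  red-kerneled: 279 × 15/16 = 261.5625
  white-kerneled: 279 × 1/16 = 17.4375
χ² = Σ (O − E)² / E
  red-kerneled: (259 − 261.5625)² / 261.5625 = 0.0251
  white-kerneled: (20 − 17.4375)² / 17.4375 = 0.3766
χ² = 0.0251 + 0.3766 = 0.4017 ≈ 0.402
Degrees of freedom = 2 − 1 = 1; critical value at α = 0.05 is 3.841.
Since 0.402 < 3.841, we fail to reject the null hypothesis — the data are consistent with the 15:1 ratio.

0.402; consistent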